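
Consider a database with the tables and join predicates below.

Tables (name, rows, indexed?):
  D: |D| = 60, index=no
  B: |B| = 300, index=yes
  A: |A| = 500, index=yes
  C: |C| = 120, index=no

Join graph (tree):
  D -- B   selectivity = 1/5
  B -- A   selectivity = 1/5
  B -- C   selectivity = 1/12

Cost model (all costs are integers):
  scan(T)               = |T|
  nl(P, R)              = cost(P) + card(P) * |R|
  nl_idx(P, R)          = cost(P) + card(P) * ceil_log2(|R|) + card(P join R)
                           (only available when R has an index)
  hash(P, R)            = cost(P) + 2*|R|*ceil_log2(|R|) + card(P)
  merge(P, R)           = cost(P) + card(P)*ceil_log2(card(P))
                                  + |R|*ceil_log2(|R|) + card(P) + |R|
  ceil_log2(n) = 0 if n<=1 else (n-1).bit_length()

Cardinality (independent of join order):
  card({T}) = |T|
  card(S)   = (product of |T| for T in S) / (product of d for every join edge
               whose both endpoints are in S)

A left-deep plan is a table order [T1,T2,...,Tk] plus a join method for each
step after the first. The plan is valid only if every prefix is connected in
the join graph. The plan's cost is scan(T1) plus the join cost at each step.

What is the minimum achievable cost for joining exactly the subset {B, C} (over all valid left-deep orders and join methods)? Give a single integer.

Selinger DP over subsets of {B,C}:
  {B}: scan cost=300, card=300
  {C}: scan cost=120, card=120
  {BC}: card=3000; try (C,hash)→2280, (B,merge)→4080, (B,nl_idx)→4200, (C,merge)→4260, (B,hash)→5640, (B,nl)→36120 …(+1); best=2280 via (C,hash)

2280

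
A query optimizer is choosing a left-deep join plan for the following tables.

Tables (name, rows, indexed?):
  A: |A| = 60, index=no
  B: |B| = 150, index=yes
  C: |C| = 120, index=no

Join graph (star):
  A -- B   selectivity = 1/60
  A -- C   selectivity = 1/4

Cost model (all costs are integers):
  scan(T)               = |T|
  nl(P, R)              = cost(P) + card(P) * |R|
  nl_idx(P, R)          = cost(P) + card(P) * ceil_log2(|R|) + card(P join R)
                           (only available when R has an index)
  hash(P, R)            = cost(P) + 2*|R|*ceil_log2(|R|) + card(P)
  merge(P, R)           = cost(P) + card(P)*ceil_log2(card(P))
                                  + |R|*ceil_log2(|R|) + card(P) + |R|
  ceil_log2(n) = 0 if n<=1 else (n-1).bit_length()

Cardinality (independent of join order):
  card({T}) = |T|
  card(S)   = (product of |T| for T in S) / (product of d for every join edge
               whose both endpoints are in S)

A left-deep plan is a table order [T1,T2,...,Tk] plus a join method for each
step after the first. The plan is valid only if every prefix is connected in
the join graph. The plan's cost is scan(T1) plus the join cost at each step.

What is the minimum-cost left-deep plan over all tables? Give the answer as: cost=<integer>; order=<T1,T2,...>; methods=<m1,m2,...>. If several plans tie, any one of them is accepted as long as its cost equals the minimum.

Selinger DP (subsets sized 1..n):
  {A}: scan cost=60, card=60
  {B}: scan cost=150, card=150
  {C}: scan cost=120, card=120
  {AB}: card=150; try (B,nl_idx)→690, (A,hash)→1020, (B,merge)→1830, (A,merge)→1920, (B,hash)→2520, (B,nl)→9060 …(+1); best=690 via (B,nl_idx)
  {AC}: card=1800; try (A,hash)→960, (C,merge)→1440, (A,merge)→1500, (C,hash)→1800, (C,nl)→7260, (A,nl)→7320; best=960 via (A,hash)
  {ABC}: card=4500; try (C,hash)→2520, (C,merge)→3000, (B,hash)→5160, (C,nl)→18690, (B,nl_idx)→19860, (B,merge)→23910 …(+1); best=2520 via (C,hash)

cost=2520; order=A,B,C; methods=nl_idx,hash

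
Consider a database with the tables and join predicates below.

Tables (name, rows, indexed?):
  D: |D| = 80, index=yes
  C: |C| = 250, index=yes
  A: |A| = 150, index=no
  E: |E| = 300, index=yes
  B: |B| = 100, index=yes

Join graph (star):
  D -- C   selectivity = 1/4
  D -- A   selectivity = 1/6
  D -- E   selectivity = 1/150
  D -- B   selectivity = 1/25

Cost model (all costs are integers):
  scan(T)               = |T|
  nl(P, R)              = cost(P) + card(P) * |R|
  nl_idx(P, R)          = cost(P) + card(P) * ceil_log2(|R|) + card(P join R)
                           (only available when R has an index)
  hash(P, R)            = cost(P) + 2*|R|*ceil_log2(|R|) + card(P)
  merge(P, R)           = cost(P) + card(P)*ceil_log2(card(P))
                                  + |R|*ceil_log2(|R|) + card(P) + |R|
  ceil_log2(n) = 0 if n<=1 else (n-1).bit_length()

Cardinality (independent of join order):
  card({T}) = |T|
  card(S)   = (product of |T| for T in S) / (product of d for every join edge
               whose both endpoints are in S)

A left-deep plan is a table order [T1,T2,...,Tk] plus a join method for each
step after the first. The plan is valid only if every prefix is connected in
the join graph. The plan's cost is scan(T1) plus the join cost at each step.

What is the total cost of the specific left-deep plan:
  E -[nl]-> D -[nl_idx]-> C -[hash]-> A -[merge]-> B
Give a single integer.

step 1: scan E: cost=300, card=300
step 2: join D via nl
    card(P join D) = 300*80/(150) = 160
    cost = 300 + 300*80 = 24300
step 3: join C via nl_idx
    card(P join C) = 160*250/(4) = 10000
    cost = 24300 + 160*8 + 10000 = 35580
step 4: join A via hash
    card(P join A) = 10000*150/(6) = 250000
    cost = 35580 + 2*150*8 + 10000 = 47980
step 5: join B via merge
    card(P join B) = 250000*100/(25) = 1000000
    cost = 47980 + 250000*18 + 100*7 + 250000 + 100 = 4798780

4798780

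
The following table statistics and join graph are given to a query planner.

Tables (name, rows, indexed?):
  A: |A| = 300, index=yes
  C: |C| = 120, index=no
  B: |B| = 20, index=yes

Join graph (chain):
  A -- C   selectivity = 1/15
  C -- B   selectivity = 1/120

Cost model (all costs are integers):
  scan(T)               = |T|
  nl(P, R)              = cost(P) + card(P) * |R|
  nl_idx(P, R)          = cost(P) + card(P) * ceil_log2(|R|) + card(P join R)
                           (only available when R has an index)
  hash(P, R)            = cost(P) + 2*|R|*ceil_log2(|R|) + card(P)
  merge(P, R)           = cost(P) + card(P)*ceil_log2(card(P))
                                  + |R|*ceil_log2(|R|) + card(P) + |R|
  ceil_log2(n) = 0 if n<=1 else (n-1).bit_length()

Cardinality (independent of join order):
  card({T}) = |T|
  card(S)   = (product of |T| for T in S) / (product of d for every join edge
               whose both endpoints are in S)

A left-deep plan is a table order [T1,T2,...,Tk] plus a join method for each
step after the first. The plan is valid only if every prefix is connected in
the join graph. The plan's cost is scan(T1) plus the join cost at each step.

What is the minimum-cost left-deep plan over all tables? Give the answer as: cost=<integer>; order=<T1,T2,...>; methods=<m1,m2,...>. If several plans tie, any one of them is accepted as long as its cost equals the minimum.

Selinger DP (subsets sized 1..n):
  {A}: scan cost=300, card=300
  {C}: scan cost=120, card=120
  {B}: scan cost=20, card=20
  {AC}: card=2400; try (C,hash)→2280, (A,nl_idx)→3600, (A,merge)→4080, (C,merge)→4260, (A,hash)→5640, (A,nl)→36120 …(+1); best=2280 via (C,hash)
  {BC}: card=20; try (B,hash)→440, (B,nl_idx)→740, (C,merge)→1100, (B,merge)→1200, (C,hash)→1720, (C,nl)→2420 …(+1); best=440 via (B,hash)
  {ABC}: card=400; try (A,nl_idx)→1020, (A,merge)→3560, (B,hash)→4880, (A,hash)→5860, (A,nl)→6440, (B,nl_idx)→14680 …(+2); best=1020 via (A,nl_idx)

cost=1020; order=C,B,A; methods=hash,nl_idx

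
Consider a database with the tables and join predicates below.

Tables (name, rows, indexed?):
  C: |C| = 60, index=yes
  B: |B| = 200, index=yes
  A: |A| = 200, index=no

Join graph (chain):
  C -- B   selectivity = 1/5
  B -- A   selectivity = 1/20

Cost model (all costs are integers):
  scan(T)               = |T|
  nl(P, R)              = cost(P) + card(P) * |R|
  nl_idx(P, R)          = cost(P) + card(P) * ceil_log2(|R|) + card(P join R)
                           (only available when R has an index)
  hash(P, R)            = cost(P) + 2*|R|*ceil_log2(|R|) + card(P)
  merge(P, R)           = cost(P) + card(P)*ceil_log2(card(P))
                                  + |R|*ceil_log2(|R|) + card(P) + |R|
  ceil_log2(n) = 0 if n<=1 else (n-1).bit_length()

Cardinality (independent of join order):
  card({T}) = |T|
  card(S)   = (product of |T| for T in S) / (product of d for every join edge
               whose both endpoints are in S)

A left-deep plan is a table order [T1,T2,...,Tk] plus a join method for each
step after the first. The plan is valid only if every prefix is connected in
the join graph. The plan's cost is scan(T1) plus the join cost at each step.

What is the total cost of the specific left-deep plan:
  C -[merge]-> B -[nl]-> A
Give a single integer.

482280

step 1: scan C: cost=60, card=60
step 2: join B via merge
    card(P join B) = 60*200/(5) = 2400
    cost = 60 + 60*6 + 200*8 + 60 + 200 = 2280
step 3: join A via nl
    card(P join A) = 2400*200/(20) = 24000
    cost = 2280 + 2400*200 = 482280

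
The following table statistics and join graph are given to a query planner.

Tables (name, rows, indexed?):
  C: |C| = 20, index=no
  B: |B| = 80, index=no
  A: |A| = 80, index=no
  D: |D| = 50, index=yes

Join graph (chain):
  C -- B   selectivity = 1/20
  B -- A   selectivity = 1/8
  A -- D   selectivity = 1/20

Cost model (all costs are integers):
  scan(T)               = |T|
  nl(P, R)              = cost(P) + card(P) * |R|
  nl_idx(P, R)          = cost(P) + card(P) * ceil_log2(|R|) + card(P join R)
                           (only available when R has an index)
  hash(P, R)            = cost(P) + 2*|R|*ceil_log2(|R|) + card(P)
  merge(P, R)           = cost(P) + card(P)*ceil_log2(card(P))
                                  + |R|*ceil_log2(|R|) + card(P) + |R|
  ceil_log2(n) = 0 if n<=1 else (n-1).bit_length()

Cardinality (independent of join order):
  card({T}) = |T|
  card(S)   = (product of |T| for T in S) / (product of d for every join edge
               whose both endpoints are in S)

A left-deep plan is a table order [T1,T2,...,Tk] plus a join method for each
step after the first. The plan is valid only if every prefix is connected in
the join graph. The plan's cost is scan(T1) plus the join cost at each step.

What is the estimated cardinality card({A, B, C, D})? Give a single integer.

Tables in S: A(80), B(80), C(20), D(50)
Edges inside S: C-B(d=20), B-A(d=8), A-D(d=20)
numerator = 80 * 80 * 20 * 50 = 6400000
denominator = 20 * 8 * 20 = 3200
card(S) = 6400000 / 3200 = 2000

2000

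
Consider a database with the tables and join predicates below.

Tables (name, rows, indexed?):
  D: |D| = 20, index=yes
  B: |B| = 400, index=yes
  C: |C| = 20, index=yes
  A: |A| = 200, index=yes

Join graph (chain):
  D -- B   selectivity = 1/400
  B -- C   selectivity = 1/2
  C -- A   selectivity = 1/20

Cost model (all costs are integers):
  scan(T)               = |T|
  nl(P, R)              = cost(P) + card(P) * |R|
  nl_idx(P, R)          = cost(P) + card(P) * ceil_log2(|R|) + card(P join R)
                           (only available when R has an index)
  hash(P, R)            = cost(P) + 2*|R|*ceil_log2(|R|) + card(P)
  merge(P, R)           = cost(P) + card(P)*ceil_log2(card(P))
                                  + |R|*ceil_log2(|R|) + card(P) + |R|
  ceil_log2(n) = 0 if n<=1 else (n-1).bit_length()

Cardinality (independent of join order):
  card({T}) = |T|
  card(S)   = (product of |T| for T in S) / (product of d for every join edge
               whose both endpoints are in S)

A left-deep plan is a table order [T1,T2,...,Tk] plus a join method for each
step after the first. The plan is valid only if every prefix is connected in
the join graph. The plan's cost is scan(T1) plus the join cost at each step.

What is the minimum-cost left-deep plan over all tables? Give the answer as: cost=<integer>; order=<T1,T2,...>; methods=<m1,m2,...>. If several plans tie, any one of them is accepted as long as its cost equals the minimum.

Selinger DP (subsets sized 1..n):
  {D}: scan cost=20, card=20
  {B}: scan cost=400, card=400
  {C}: scan cost=20, card=20
  {A}: scan cost=200, card=200
  {BD}: card=20; try (B,nl_idx)→220, (D,hash)→1000, (D,nl_idx)→2420, (B,merge)→4140, (D,merge)→4520, (B,hash)→7240 …(+2); best=220 via (B,nl_idx)
  {BC}: card=4000; try (C,hash)→1000, (B,merge)→4140, (B,nl_idx)→4200, (C,merge)→4520, (C,nl_idx)→6400, (B,hash)→7240 …(+2); best=1000 via (C,hash)
  {AC}: card=200; try (A,nl_idx)→380, (C,hash)→600, (C,nl_idx)→1400, (A,merge)→1940, (C,merge)→2120, (A,hash)→3240 …(+2); best=380 via (A,nl_idx)
  {BCD}: card=200; try (C,hash)→440, (C,merge)→460, (C,nl_idx)→520, (C,nl)→620, (D,hash)→5200, (D,nl_idx)→21200 …(+2); best=440 via (C,hash)
  {ABC}: card=40000; try (B,merge)→6180, (B,hash)→7780, (A,hash)→8200, (B,nl_idx)→42180, (A,merge)→54800, (A,nl_idx)→73000 …(+2); best=6180 via (B,merge)
  {ABCD}: card=2000; try (A,hash)→3840, (A,merge)→4040, (A,nl_idx)→4040, (A,nl)→40440, (D,hash)→46380, (D,nl_idx)→208180 …(+2); best=3840 via (A,hash)

cost=3840; order=D,B,C,A; methods=nl_idx,hash,hash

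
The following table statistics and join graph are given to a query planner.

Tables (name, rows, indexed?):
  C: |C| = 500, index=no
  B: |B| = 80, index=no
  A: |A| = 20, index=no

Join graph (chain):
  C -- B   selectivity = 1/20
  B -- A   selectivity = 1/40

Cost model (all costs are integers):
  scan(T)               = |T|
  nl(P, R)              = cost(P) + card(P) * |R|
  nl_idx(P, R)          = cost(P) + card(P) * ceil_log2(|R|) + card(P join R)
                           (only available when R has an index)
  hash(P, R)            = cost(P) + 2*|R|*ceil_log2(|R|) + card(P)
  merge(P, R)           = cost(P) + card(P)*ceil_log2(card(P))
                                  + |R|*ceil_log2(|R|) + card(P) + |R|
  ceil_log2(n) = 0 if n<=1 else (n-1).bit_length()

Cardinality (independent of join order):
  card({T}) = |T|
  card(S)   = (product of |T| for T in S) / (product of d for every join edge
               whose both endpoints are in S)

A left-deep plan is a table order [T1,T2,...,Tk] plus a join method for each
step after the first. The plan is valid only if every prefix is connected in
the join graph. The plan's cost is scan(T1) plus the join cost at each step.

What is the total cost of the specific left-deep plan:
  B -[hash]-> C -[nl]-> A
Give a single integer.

49160

step 1: scan B: cost=80, card=80
step 2: join C via hash
    card(P join C) = 80*500/(20) = 2000
    cost = 80 + 2*500*9 + 80 = 9160
step 3: join A via nl
    card(P join A) = 2000*20/(40) = 1000
    cost = 9160 + 2000*20 = 49160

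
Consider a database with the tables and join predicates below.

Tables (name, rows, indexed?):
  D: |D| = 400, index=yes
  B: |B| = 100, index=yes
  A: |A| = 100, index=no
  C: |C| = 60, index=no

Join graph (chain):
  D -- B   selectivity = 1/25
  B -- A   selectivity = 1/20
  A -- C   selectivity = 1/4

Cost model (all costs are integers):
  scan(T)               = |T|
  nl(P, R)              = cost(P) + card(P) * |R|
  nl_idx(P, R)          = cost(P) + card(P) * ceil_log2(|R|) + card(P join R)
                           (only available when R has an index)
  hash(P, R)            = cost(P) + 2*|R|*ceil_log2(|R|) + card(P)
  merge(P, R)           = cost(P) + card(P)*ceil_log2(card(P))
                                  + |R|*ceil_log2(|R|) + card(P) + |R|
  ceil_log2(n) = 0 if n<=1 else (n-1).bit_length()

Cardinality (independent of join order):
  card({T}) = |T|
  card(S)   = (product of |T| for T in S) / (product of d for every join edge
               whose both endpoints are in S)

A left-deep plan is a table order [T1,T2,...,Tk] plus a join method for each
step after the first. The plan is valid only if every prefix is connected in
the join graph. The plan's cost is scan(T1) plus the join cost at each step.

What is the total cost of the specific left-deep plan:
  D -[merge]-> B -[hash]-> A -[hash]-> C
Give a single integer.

step 1: scan D: cost=400, card=400
step 2: join B via merge
    card(P join B) = 400*100/(25) = 1600
    cost = 400 + 400*9 + 100*7 + 400 + 100 = 5200
step 3: join A via hash
    card(P join A) = 1600*100/(20) = 8000
    cost = 5200 + 2*100*7 + 1600 = 8200
step 4: join C via hash
    card(P join C) = 8000*60/(4) = 120000
    cost = 8200 + 2*60*6 + 8000 = 16920

16920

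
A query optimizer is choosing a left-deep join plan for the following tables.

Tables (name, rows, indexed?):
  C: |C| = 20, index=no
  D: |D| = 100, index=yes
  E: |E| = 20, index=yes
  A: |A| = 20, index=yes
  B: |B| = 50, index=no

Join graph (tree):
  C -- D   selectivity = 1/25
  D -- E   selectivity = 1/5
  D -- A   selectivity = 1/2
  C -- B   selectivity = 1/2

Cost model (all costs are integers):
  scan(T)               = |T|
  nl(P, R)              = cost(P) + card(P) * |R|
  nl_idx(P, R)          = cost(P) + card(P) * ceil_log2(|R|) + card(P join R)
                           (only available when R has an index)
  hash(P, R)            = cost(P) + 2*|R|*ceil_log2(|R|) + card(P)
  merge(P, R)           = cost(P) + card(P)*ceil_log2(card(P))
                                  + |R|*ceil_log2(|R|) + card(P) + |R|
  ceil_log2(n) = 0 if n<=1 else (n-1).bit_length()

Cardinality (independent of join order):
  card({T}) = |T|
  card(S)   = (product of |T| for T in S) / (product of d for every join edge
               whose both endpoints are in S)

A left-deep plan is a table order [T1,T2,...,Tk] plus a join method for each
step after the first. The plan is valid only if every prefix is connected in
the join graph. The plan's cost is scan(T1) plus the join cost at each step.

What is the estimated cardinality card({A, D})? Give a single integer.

Tables in S: A(20), D(100)
Edges inside S: D-A(d=2)
numerator = 20 * 100 = 2000
denominator = 2 = 2
card(S) = 2000 / 2 = 1000

1000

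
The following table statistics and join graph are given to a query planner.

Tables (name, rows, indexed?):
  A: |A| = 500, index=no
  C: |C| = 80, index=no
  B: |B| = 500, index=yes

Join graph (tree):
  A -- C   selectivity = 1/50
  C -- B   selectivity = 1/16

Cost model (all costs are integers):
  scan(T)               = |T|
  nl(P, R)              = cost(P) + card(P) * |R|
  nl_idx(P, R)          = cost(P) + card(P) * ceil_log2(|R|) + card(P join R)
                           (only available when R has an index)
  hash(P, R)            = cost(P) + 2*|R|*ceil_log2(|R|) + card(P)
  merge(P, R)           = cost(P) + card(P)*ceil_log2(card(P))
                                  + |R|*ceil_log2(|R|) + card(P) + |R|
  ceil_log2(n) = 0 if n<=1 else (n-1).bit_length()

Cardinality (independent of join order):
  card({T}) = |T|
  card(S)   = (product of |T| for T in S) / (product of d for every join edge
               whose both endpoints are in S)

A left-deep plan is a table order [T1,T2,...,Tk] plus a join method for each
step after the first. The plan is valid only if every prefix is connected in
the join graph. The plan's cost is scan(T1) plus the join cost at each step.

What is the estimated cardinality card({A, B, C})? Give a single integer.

Tables in S: A(500), B(500), C(80)
Edges inside S: A-C(d=50), C-B(d=16)
numerator = 500 * 500 * 80 = 20000000
denominator = 50 * 16 = 800
card(S) = 20000000 / 800 = 25000

25000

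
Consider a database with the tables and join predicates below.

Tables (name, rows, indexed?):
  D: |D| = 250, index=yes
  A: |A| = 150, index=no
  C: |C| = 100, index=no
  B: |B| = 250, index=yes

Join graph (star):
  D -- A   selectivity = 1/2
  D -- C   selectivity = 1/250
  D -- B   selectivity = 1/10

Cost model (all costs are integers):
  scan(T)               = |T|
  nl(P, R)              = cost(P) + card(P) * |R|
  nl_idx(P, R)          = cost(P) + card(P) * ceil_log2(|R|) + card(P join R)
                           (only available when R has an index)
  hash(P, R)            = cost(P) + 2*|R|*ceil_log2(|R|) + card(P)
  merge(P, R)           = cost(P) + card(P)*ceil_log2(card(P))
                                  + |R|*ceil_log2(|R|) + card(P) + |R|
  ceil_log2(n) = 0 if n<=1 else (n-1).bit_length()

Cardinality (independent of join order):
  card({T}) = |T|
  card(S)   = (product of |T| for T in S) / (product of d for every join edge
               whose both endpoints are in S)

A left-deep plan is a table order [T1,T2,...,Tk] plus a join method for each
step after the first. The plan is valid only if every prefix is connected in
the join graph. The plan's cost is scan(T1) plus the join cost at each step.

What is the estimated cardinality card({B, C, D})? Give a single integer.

Tables in S: B(250), C(100), D(250)
Edges inside S: D-C(d=250), D-B(d=10)
numerator = 250 * 100 * 250 = 6250000
denominator = 250 * 10 = 2500
card(S) = 6250000 / 2500 = 2500

2500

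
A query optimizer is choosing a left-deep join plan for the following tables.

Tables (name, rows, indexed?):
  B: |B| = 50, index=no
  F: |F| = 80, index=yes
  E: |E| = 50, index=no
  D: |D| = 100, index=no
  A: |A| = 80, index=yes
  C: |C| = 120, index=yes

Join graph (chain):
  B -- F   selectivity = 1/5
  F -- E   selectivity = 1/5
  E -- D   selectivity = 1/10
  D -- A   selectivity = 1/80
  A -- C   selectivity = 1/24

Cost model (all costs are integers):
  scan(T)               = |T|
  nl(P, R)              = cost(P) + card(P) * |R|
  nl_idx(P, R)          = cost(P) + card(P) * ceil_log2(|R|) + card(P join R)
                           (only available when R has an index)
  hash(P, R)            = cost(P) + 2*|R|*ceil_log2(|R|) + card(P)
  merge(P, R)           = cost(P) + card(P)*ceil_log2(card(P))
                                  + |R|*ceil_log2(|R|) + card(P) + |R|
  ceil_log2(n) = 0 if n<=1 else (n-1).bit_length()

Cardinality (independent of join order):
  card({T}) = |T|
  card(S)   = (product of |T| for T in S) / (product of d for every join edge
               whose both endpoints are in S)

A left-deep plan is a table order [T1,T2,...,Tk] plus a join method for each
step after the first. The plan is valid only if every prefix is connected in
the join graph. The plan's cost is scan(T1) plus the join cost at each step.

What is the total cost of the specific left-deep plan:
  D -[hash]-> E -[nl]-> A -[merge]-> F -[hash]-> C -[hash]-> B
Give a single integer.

step 1: scan D: cost=100, card=100
step 2: join E via hash
    card(P join E) = 100*50/(10) = 500
    cost = 100 + 2*50*6 + 100 = 800
step 3: join A via nl
    card(P join A) = 500*80/(80) = 500
    cost = 800 + 500*80 = 40800
step 4: join F via merge
    card(P join F) = 500*80/(5) = 8000
    cost = 40800 + 500*9 + 80*7 + 500 + 80 = 46440
step 5: join C via hash
    card(P join C) = 8000*120/(24) = 40000
    cost = 46440 + 2*120*7 + 8000 = 56120
step 6: join B via hash
    card(P join B) = 40000*50/(5) = 400000
    cost = 56120 + 2*50*6 + 40000 = 96720

96720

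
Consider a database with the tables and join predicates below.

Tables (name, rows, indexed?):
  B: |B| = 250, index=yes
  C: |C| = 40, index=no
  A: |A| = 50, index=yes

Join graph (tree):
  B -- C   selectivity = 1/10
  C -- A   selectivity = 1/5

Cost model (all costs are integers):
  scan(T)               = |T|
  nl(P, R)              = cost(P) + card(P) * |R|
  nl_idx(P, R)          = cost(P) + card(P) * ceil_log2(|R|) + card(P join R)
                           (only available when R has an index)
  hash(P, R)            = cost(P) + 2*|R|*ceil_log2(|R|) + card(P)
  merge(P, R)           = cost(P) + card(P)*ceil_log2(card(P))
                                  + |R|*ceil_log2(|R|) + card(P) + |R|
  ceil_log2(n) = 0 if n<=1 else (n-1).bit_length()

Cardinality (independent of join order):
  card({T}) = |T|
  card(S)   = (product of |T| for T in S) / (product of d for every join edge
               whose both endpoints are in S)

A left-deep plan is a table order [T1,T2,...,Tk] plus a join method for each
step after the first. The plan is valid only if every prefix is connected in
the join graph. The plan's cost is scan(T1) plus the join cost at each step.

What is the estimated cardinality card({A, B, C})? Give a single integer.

Tables in S: A(50), B(250), C(40)
Edges inside S: B-C(d=10), C-A(d=5)
numerator = 50 * 250 * 40 = 500000
denominator = 10 * 5 = 50
card(S) = 500000 / 50 = 10000

10000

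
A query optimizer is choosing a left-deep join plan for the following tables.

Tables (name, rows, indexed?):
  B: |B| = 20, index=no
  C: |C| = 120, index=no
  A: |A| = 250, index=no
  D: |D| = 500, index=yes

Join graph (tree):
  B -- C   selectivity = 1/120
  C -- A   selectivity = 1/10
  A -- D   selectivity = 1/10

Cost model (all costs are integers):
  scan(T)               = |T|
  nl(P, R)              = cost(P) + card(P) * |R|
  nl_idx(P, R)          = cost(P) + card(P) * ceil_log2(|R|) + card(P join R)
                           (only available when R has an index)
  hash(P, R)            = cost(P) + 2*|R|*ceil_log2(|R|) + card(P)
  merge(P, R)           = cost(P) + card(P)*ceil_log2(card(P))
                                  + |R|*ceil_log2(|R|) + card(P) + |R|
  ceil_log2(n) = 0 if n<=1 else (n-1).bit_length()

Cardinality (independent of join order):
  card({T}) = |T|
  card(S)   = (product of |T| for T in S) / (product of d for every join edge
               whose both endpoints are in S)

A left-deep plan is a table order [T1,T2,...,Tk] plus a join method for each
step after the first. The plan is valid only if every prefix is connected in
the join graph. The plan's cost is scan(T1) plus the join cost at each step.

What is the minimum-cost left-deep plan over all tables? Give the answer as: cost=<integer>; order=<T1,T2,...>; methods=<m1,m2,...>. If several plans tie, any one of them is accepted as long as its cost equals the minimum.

cost=12310; order=C,B,A,D; methods=hash,merge,hash

Selinger DP (subsets sized 1..n):
  {B}: scan cost=20, card=20
  {C}: scan cost=120, card=120
  {A}: scan cost=250, card=250
  {D}: scan cost=500, card=500
  {BC}: card=20; try (B,hash)→440, (C,merge)→1100, (B,merge)→1200, (C,hash)→1720, (C,nl)→2420, (B,nl)→2520; best=440 via (B,hash)
  {AC}: card=3000; try (C,hash)→2180, (A,merge)→3330, (C,merge)→3460, (A,hash)→4240, (A,nl)→30120, (C,nl)→30250; best=2180 via (C,hash)
  {AD}: card=12500; try (A,hash)→5000, (D,merge)→7500, (A,merge)→7750, (D,hash)→9500, (D,nl_idx)→15000, (D,nl)→125250 …(+1); best=5000 via (A,hash)
  {ABC}: card=500; try (A,merge)→2810, (A,hash)→4460, (B,hash)→5380, (A,nl)→5440, (B,merge)→41300, (B,nl)→62180; best=2810 via (A,merge)
  {ACD}: card=150000; try (D,hash)→14180, (C,hash)→19180, (D,merge)→46180, (D,nl_idx)→179180, (C,merge)→193460, (D,nl)→1502180 …(+1); best=14180 via (D,hash)
  {ABCD}: card=25000; try (D,hash)→12310, (D,merge)→12810, (D,nl_idx)→32310, (B,hash)→164380, (D,nl)→252810, (B,merge)→2864300 …(+1); best=12310 via (D,hash)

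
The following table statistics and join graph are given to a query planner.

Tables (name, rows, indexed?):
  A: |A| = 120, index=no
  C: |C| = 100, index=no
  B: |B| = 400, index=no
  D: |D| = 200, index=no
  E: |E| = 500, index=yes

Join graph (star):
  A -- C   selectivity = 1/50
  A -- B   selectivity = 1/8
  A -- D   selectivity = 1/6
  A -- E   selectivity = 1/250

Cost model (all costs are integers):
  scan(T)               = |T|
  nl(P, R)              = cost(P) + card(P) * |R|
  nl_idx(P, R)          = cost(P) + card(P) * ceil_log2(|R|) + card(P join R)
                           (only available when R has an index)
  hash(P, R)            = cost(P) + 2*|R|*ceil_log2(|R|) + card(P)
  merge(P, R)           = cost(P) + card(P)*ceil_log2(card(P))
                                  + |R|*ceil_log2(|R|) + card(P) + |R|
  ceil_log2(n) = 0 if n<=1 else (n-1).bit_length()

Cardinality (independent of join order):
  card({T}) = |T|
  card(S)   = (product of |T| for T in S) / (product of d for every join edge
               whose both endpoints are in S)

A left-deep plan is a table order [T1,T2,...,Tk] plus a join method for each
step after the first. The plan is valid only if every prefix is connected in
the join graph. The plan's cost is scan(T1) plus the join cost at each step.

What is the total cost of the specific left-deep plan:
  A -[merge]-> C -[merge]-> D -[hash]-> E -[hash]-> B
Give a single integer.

step 1: scan A: cost=120, card=120
step 2: join C via merge
    card(P join C) = 120*100/(50) = 240
    cost = 120 + 120*7 + 100*7 + 120 + 100 = 1880
step 3: join D via merge
    card(P join D) = 240*200/(6) = 8000
    cost = 1880 + 240*8 + 200*8 + 240 + 200 = 5840
step 4: join E via hash
    card(P join E) = 8000*500/(250) = 16000
    cost = 5840 + 2*500*9 + 8000 = 22840
step 5: join B via hash
    card(P join B) = 16000*400/(8) = 800000
    cost = 22840 + 2*400*9 + 16000 = 46040

46040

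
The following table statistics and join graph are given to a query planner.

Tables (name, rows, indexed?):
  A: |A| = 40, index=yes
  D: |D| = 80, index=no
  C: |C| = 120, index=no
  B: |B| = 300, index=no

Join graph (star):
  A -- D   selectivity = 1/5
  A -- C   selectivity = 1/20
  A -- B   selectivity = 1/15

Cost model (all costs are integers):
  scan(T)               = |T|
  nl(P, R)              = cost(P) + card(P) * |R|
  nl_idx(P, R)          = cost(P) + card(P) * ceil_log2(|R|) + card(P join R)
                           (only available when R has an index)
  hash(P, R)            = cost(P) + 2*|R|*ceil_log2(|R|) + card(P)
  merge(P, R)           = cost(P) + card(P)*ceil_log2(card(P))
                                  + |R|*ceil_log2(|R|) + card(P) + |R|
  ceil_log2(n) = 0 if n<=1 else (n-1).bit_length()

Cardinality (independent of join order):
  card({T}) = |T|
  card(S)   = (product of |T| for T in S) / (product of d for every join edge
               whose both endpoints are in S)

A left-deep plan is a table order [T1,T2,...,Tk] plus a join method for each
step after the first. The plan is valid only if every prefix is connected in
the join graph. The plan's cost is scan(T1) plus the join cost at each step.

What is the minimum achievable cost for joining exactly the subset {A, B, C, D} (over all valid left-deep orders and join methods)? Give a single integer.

Selinger DP over subsets of {A,B,C,D}:
  {A}: scan cost=40, card=40
  {D}: scan cost=80, card=80
  {C}: scan cost=120, card=120
  {B}: scan cost=300, card=300
  {AD}: card=640; try (A,hash)→640, (D,merge)→960, (A,merge)→1000, (D,hash)→1200, (A,nl_idx)→1200, (D,nl)→3240 …(+1); best=640 via (A,hash)
  {AC}: card=240; try (A,hash)→720, (A,nl_idx)→1080, (C,merge)→1280, (A,merge)→1360, (C,hash)→1760, (C,nl)→4840 …(+1); best=720 via (A,hash)
  {AB}: card=800; try (A,hash)→1080, (A,nl_idx)→2900, (B,merge)→3320, (A,merge)→3580, (B,hash)→5480, (B,nl)→12040 …(+1); best=1080 via (A,hash)
  {ACD}: card=3840; try (D,hash)→2080, (C,hash)→2960, (D,merge)→3520, (C,merge)→8640, (D,nl)→19920, (C,nl)→77440; best=2080 via (D,hash)
  {ABD}: card=12800; try (D,hash)→3000, (B,hash)→6680, (D,merge)→10520, (B,merge)→10680, (D,nl)→65080, (B,nl)→192640; best=3000 via (D,hash)
  {ABC}: card=4800; try (C,hash)→3560, (B,merge)→5880, (B,hash)→6360, (C,merge)→10840, (B,nl)→72720, (C,nl)→97080; best=3560 via (C,hash)
  {ABCD}: card=76800; try (D,hash)→9480, (B,hash)→11320, (C,hash)→17480, (B,merge)→55000, (D,merge)→71400, (C,merge)→195960 …(+3); best=9480 via (D,hash)

9480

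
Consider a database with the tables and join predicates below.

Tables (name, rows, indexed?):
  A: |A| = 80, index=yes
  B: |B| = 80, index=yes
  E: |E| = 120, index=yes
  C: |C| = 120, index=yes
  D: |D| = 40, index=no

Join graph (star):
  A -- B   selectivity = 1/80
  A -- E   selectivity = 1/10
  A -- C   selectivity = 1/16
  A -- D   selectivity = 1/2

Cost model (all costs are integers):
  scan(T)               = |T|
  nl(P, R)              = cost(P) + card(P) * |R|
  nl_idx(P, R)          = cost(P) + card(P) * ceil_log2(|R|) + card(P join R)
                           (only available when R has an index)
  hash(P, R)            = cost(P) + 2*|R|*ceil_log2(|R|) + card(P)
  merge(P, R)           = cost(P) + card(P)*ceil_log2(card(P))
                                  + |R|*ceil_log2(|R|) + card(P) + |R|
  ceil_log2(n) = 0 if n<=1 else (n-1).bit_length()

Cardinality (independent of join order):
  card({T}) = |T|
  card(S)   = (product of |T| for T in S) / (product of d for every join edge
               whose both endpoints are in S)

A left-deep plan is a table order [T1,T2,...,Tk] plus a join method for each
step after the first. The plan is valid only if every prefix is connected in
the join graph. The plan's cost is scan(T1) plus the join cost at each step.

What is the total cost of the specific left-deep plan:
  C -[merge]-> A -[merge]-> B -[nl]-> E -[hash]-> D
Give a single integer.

88640

step 1: scan C: cost=120, card=120
step 2: join A via merge
    card(P join A) = 120*80/(16) = 600
    cost = 120 + 120*7 + 80*7 + 120 + 80 = 1720
step 3: join B via merge
    card(P join B) = 600*80/(80) = 600
    cost = 1720 + 600*10 + 80*7 + 600 + 80 = 8960
step 4: join E via nl
    card(P join E) = 600*120/(10) = 7200
    cost = 8960 + 600*120 = 80960
step 5: join D via hash
    card(P join D) = 7200*40/(2) = 144000
    cost = 80960 + 2*40*6 + 7200 = 88640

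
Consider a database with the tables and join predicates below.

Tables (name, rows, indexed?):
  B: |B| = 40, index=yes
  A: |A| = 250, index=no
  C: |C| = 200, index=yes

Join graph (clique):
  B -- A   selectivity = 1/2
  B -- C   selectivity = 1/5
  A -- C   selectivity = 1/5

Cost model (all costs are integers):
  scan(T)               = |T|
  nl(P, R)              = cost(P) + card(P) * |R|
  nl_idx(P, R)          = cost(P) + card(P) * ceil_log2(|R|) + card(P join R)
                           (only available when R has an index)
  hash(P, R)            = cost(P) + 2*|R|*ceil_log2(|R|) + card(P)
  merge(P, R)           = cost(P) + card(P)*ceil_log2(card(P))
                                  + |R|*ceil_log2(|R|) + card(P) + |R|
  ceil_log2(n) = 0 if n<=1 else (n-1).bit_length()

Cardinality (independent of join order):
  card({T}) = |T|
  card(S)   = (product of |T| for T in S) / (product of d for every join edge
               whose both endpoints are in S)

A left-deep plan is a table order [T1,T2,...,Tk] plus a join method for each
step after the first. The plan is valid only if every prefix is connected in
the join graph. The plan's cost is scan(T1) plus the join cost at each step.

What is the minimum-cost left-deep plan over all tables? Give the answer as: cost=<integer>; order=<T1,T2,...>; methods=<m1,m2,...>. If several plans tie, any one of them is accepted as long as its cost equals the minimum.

Selinger DP (subsets sized 1..n):
  {B}: scan cost=40, card=40
  {A}: scan cost=250, card=250
  {C}: scan cost=200, card=200
  {AB}: card=5000; try (B,hash)→980, (A,merge)→2570, (B,merge)→2780, (A,hash)→4080, (B,nl_idx)→6750, (A,nl)→10040 …(+1); best=980 via (B,hash)
  {BC}: card=1600; try (B,hash)→880, (C,nl_idx)→1960, (C,merge)→2120, (B,merge)→2280, (B,nl_idx)→3000, (C,hash)→3280 …(+2); best=880 via (B,hash)
  {AC}: card=10000; try (C,hash)→3700, (A,merge)→4250, (C,merge)→4300, (A,hash)→4400, (C,nl_idx)→12250, (A,nl)→50200 …(+1); best=3700 via (C,hash)
  {ABC}: card=40000; try (A,hash)→6480, (C,hash)→9180, (B,hash)→14180, (A,merge)→22330, (C,merge)→72780, (C,nl_idx)→80980 …(+5); best=6480 via (A,hash)

cost=6480; order=C,B,A; methods=hash,hash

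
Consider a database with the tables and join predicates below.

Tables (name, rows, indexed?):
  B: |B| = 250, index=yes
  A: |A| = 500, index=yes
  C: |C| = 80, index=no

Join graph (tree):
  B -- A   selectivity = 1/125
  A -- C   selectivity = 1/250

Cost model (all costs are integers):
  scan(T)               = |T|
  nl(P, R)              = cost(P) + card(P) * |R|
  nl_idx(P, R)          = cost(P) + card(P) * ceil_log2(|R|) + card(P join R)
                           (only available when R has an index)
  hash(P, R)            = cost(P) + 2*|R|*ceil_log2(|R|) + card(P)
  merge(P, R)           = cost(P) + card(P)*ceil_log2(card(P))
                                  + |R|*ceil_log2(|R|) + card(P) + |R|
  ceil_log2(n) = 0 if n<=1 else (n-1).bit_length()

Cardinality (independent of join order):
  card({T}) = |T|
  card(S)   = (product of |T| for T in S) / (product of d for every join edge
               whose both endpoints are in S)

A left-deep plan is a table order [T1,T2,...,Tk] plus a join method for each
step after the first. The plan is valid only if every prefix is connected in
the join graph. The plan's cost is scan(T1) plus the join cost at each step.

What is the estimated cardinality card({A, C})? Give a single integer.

160

Tables in S: A(500), C(80)
Edges inside S: A-C(d=250)
numerator = 500 * 80 = 40000
denominator = 250 = 250
card(S) = 40000 / 250 = 160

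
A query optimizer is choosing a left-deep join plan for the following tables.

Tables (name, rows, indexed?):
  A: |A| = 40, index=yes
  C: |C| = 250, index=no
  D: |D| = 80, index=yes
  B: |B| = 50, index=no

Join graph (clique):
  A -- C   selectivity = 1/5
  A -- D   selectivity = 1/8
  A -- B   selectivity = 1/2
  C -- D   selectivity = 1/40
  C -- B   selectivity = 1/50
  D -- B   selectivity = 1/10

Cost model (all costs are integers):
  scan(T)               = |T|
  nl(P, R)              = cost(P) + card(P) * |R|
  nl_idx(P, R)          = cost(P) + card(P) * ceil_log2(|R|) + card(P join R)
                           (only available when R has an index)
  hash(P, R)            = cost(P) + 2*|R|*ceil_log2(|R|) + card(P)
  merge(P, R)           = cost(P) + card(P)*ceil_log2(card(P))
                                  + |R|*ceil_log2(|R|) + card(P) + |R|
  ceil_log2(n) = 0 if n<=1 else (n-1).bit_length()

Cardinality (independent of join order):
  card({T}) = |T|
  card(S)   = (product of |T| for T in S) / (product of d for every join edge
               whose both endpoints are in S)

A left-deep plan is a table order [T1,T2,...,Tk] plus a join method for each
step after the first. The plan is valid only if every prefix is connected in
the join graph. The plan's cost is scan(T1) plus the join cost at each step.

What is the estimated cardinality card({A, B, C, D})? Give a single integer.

Tables in S: A(40), B(50), C(250), D(80)
Edges inside S: A-C(d=5), A-D(d=8), A-B(d=2), C-D(d=40), C-B(d=50), D-B(d=10)
numerator = 40 * 50 * 250 * 80 = 40000000
denominator = 5 * 8 * 2 * 40 * 50 * 10 = 1600000
card(S) = 40000000 / 1600000 = 25

25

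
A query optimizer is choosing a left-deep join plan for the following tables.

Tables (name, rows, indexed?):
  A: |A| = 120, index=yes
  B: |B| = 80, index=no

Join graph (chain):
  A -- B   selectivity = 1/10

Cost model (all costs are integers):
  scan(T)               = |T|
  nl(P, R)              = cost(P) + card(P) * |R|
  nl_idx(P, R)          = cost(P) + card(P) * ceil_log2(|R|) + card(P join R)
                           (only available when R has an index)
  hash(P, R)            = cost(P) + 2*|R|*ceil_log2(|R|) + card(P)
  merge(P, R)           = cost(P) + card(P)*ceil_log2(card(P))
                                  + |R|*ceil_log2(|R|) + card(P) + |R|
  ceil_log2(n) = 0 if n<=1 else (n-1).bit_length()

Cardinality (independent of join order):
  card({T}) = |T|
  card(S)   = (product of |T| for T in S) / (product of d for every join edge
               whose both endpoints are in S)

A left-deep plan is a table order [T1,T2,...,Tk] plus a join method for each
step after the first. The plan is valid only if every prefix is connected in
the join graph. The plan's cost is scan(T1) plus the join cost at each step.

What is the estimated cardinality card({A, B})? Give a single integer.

Tables in S: A(120), B(80)
Edges inside S: A-B(d=10)
numerator = 120 * 80 = 9600
denominator = 10 = 10
card(S) = 9600 / 10 = 960

960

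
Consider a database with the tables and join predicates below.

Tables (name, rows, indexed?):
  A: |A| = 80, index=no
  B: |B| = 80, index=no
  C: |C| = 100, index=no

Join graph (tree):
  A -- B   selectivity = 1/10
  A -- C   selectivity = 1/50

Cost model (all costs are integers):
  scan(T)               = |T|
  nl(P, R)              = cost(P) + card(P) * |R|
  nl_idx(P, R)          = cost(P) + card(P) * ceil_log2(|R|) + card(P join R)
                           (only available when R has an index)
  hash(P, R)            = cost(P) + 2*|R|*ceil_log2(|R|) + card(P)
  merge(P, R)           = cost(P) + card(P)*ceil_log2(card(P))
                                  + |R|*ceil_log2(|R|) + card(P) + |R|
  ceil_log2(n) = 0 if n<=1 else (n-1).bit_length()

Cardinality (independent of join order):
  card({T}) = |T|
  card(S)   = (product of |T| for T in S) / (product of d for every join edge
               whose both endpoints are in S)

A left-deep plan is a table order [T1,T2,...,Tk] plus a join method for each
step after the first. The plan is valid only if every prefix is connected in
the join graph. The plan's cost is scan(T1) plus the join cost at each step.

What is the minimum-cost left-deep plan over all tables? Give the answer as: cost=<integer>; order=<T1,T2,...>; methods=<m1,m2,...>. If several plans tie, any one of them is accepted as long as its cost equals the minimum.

cost=2600; order=C,A,B; methods=hash,hash

Selinger DP (subsets sized 1..n):
  {A}: scan cost=80, card=80
  {B}: scan cost=80, card=80
  {C}: scan cost=100, card=100
  {AB}: card=640; try (B,hash)→1280, (A,hash)→1280, (B,merge)→1360, (A,merge)→1360, (B,nl)→6480, (A,nl)→6480; best=1280 via (B,hash)
  {AC}: card=160; try (A,hash)→1320, (C,merge)→1520, (A,merge)→1540, (C,hash)→1560, (C,nl)→8080, (A,nl)→8100; best=1320 via (A,hash)
  {ABC}: card=1280; try (B,hash)→2600, (C,hash)→3320, (B,merge)→3400, (C,merge)→9120, (B,nl)→14120, (C,nl)→65280; best=2600 via (B,hash)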